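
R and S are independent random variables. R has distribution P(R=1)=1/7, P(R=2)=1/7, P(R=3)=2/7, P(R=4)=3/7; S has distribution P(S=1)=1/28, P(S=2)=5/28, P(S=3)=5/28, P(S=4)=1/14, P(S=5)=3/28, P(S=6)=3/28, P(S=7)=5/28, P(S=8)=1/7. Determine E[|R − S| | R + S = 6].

P(R + S = 6) = 15/98.
Summing |R−S|·P(x,y) over outcomes with R + S = 6 gives 23/98.
E[|R − S| | R + S = 6] = (23/98) / (15/98) = 23/15.

23/15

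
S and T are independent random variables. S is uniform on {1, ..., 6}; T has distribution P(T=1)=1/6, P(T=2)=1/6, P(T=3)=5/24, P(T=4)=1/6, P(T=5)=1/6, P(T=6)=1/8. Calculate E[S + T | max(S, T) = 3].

111/23

P(max(S, T) = 3) = 23/144.
Summing (S+T)·P(x,y) over outcomes with max(S, T) = 3 gives 37/48.
E[S + T | max(S, T) = 3] = (37/48) / (23/144) = 111/23.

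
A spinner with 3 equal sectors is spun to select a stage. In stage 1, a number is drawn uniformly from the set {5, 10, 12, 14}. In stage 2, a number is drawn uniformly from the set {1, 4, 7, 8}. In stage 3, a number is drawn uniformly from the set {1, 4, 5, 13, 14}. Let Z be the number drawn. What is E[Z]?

E[Z | stage 1] = (5+10+12+14)/4 = 41/4.
E[Z | stage 2] = (1+4+7+8)/4 = 5.
E[Z | stage 3] = (1+4+5+13+14)/5 = 37/5.
By the law of total expectation,
E[Z] = (1/3)·(41/4) + (1/3)·(5) + (1/3)·(37/5) = 151/20.

151/20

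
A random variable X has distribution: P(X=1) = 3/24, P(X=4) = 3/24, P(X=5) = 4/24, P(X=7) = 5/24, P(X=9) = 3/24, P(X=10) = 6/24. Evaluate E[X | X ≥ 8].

P(X ≥ 8) = 3/8.
Σ over the event: 9·1/8 + 10·1/4 = 29/8.
E[X | X ≥ 8] = (29/8) / (3/8) = 29/3.

29/3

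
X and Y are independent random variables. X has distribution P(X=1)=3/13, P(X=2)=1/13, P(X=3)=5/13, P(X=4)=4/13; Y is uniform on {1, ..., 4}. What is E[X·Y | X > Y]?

143/23

P(X > Y) = 23/52.
Summing XY·P(x,y) over outcomes with X > Y gives 11/4.
E[X·Y | X > Y] = (11/4) / (23/52) = 143/23.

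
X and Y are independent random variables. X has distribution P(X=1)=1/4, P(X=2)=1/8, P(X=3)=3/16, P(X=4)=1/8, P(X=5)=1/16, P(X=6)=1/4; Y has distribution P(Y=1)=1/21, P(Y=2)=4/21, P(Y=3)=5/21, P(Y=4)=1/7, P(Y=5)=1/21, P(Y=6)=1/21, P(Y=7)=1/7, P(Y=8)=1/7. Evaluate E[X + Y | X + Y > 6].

P(X + Y > 6) = 71/112.
Summing (X+Y)·P(x,y) over outcomes with X + Y > 6 gives 509/84.
E[X + Y | X + Y > 6] = (509/84) / (71/112) = 2036/213.

2036/213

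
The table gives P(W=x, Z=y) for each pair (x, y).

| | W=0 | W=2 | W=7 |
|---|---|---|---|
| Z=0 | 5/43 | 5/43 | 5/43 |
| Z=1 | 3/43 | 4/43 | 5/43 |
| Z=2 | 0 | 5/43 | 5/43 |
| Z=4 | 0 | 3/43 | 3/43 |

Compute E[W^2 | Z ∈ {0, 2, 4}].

P(Z ∈ {0, 2, 4}) = 31/43.
Summing W^2·P(W=x,Z=y) over the conditioning event gives 689/43.
E[W^2 | Z ∈ {0, 2, 4}] = (689/43) / (31/43) = 689/31.

689/31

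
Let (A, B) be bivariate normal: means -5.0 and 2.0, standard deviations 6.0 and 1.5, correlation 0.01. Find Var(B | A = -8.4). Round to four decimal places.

For a bivariate normal, Var(B | A=x) = σ_B²(1 − ρ²).
Var(B | A=-8.4) = (1.5)²·(1 − (0.01)²) = 2.25·0.9999 = 2.2498.

2.2498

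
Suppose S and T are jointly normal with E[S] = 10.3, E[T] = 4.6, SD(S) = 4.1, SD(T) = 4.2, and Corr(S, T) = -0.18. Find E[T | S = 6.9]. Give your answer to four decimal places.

5.2269

For a bivariate normal, E[T | S=x] = μ_T + ρ·(σ_T/σ_S)·(x − μ_S).
E[T | S=6.9] = 4.6 + (-0.18)·(4.2/4.1)·(6.9 − (10.3)) = 4.6 + (-0.18439)·(-3.4) = 5.2269.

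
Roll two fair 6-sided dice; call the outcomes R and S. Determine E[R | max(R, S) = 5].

P(max(R, S) = 5) = 1/4.
Summing R·P(x,y) over outcomes with max(R, S) = 5 gives 35/36.
E[R | max(R, S) = 5] = (35/36) / (1/4) = 35/9.

35/9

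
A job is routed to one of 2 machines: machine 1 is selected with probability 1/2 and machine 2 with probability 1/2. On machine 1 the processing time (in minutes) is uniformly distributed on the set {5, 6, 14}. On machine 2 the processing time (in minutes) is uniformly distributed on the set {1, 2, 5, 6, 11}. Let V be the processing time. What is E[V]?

20/3

E[V | machine 1] = (5+6+14)/3 = 25/3.
E[V | machine 2] = (1+2+5+6+11)/5 = 5.
By the law of total expectation,
E[V] = (1/2)·(25/3) + (1/2)·(5) = 20/3.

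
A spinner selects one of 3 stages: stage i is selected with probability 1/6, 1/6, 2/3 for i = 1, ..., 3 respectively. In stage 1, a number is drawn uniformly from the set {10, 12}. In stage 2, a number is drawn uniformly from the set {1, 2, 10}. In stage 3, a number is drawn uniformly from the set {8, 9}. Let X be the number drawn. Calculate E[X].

74/9

E[X | stage 1] = (10+12)/2 = 11.
E[X | stage 2] = (1+2+10)/3 = 13/3.
E[X | stage 3] = (8+9)/2 = 17/2.
By the law of total expectation,
E[X] = (1/6)·(11) + (1/6)·(13/3) + (2/3)·(17/2) = 74/9.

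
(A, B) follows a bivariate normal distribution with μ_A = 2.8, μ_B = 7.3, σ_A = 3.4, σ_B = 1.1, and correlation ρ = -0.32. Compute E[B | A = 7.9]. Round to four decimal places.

The regression of B on A has slope ρ·σ_B/σ_A and passes through (μ_A, μ_B).
E[B | A=7.9] = 7.3 + (-0.32)·(1.1/3.4)·(7.9 − (2.8)) = 7.3 + (-0.10353)·(5.1) = 6.7720.

6.7720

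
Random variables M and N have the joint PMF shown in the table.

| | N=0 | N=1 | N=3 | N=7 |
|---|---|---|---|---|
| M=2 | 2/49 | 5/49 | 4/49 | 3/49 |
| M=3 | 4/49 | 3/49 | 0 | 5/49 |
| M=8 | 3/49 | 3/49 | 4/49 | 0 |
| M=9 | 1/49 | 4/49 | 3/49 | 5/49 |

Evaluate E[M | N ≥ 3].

P(N ≥ 3) = 24/49.
Σ M·P over the event = 2·(4/49) + 2·(3/49) + 3·(5/49) + 8·(4/49) + 9·(3/49) + 9·(5/49) = 19/7.
E[M | N ≥ 3] = (19/7) / (24/49) = 133/24.

133/24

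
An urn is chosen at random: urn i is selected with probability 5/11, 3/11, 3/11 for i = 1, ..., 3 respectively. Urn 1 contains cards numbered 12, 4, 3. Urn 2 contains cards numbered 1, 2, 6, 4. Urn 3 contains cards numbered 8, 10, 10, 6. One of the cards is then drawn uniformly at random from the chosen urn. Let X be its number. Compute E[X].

E[X | urn 1] = (12+4+3)/3 = 19/3.
E[X | urn 2] = (1+2+6+4)/4 = 13/4.
E[X | urn 3] = (8+10+10+6)/4 = 17/2.
E[X] = (5/11)·(19/3) + (3/11)·(13/4) + (3/11)·(17/2) = 73/12.

73/12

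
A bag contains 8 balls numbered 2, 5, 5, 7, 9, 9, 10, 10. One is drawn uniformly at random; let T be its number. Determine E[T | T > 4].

55/7

P(T > 4) = 7/8.
Σ over the event: 5·1/4 + 7·1/8 + 9·1/4 + 10·1/4 = 55/8.
E[T | T > 4] = (55/8) / (7/8) = 55/7.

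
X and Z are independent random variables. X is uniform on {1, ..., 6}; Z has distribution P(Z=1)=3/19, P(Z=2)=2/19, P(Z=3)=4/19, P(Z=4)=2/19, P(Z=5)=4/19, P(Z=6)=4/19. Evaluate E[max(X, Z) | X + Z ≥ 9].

P(X + Z ≥ 9) = 6/19.
Summing max(X,Z)·P(x,y) over outcomes with X + Z ≥ 9 gives 103/57.
E[max(X, Z) | X + Z ≥ 9] = (103/57) / (6/19) = 103/18.

103/18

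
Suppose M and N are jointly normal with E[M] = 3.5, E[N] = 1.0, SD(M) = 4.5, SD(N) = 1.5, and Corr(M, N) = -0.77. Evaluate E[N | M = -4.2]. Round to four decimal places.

The regression of N on M has slope ρ·σ_N/σ_M and passes through (μ_M, μ_N).
E[N | M=-4.2] = 1.0 + (-0.77)·(1.5/4.5)·(-4.2 − (3.5)) = 1.0 + (-0.256667)·(-7.7) = 2.9763.

2.9763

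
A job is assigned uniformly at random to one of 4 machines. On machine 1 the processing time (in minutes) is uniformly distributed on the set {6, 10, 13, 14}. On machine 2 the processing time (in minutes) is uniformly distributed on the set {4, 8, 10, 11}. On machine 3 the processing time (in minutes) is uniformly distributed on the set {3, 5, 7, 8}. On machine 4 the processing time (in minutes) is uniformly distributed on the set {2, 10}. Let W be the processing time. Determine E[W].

123/16

E[W | machine 1] = (6+10+13+14)/4 = 43/4.
E[W | machine 2] = (4+8+10+11)/4 = 33/4.
E[W | machine 3] = (3+5+7+8)/4 = 23/4.
E[W | machine 4] = (2+10)/2 = 6.
By the law of total expectation,
E[W] = (1/4)·(43/4) + (1/4)·(33/4) + (1/4)·(23/4) + (1/4)·(6) = 123/16.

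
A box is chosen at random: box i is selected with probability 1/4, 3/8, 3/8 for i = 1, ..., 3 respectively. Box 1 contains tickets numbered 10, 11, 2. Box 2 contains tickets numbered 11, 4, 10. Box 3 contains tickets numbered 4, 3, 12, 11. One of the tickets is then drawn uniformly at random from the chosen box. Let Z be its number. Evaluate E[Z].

E[Z | box 1] = (10+11+2)/3 = 23/3.
E[Z | box 2] = (11+4+10)/3 = 25/3.
E[Z | box 3] = (4+3+12+11)/4 = 15/2.
By the law of total expectation,
E[Z] = (1/4)·(23/3) + (3/8)·(25/3) + (3/8)·(15/2) = 377/48.

377/48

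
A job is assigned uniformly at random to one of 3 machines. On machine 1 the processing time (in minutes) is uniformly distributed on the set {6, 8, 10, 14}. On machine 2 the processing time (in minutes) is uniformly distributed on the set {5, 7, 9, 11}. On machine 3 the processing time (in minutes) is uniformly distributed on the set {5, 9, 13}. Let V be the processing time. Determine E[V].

E[V | machine 1] = (6+8+10+14)/4 = 19/2.
E[V | machine 2] = (5+7+9+11)/4 = 8.
E[V | machine 3] = (5+9+13)/3 = 9.
E[V] = (1/3)·(19/2) + (1/3)·(8) + (1/3)·(9) = 53/6.

53/6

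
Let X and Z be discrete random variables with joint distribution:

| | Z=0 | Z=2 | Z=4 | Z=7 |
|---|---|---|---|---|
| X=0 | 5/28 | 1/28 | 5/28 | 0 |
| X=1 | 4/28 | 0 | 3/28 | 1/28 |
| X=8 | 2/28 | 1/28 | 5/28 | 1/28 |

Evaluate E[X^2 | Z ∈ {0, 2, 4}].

P(Z ∈ {0, 2, 4}) = 13/14.
Σ X^2·P over the event = 0·(5/28) + 0·(1/28) + 0·(5/28) + 1·(4/28) + 1·(3/28) + 64·(2/28) + 64·(1/28) + 64·(5/28) = 519/28.
E[X^2 | Z ∈ {0, 2, 4}] = (519/28) / (13/14) = 519/26.

519/26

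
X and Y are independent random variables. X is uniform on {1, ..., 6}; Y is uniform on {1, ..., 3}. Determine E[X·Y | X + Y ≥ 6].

Outcomes with X + Y ≥ 6: (3,3), (4,2), (4,3), (5,1), (5,2), (5,3), (6,1), (6,2), (6,3), each with probability 1/18.
E[X·Y | X + Y ≥ 6] = (9 + 8 + 12 + 5 + 10 + 15 + 6 + 12 + 18) / 9 = 95/9.

95/9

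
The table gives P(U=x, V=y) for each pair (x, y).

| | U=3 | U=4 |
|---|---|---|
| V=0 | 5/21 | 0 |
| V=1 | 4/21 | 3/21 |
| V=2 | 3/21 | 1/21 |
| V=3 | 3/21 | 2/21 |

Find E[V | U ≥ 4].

11/6

P(U ≥ 4) = 2/7.
Σ V·P over the event = 1·(3/21) + 2·(1/21) + 3·(2/21) = 11/21.
E[V | U ≥ 4] = (11/21) / (2/7) = 11/6.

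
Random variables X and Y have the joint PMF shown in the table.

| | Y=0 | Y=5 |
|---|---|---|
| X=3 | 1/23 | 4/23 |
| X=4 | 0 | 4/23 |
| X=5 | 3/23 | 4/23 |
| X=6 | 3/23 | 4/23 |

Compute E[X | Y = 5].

9/2

P(Y = 5) = 16/23.
Summing X·P(X=x,Y=y) over the conditioning event gives 72/23.
E[X | Y = 5] = (72/23) / (16/23) = 9/2.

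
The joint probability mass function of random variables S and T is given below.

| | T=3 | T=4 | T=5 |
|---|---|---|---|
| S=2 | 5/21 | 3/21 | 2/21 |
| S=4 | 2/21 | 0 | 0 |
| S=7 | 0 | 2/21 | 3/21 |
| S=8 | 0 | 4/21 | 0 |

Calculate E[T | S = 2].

P(S = 2) = 10/21.
Σ T·P over the event = 3·(5/21) + 4·(3/21) + 5·(2/21) = 37/21.
E[T | S = 2] = (37/21) / (10/21) = 37/10.

37/10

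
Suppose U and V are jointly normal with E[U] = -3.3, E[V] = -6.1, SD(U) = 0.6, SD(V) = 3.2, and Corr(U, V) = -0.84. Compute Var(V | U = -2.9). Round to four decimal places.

3.0147

The conditional variance in a bivariate normal is σ_V²(1 − ρ²), independent of x.
Var(V | U=-2.9) = (3.2)²·(1 − (-0.84)²) = 10.24·0.2944 = 3.0147.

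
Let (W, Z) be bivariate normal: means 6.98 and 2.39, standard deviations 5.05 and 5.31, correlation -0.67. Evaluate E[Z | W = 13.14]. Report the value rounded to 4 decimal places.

-1.9497

For a bivariate normal, E[Z | W=x] = μ_Z + ρ·(σ_Z/σ_W)·(x − μ_W).
E[Z | W=13.14] = 2.39 + (-0.67)·(5.31/5.05)·(13.14 − (6.98)) = 2.39 + (-0.7045)·(6.16) = -1.9497.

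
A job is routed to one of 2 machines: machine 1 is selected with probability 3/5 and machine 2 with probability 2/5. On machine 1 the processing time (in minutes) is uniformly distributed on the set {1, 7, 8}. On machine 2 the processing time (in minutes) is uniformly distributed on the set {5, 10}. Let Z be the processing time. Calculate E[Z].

E[Z | machine 1] = (1+7+8)/3 = 16/3.
E[Z | machine 2] = (5+10)/2 = 15/2.
By the law of total expectation,
E[Z] = (3/5)·(16/3) + (2/5)·(15/2) = 31/5.

31/5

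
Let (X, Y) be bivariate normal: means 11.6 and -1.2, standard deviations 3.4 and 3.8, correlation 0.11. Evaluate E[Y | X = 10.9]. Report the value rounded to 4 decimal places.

-1.2861

The regression of Y on X has slope ρ·σ_Y/σ_X and passes through (μ_X, μ_Y).
E[Y | X=10.9] = -1.2 + (0.11)·(3.8/3.4)·(10.9 − (11.6)) = -1.2 + (0.12294)·(-0.7) = -1.2861.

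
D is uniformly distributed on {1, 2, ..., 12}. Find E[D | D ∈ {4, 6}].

P(D ∈ {4, 6}) = 1/6.
Σ over the event: 4·1/12 + 6·1/12 = 5/6.
E[D | D ∈ {4, 6}] = (5/6) / (1/6) = 5.

5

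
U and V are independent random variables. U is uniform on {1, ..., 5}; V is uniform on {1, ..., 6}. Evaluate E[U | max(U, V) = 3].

12/5

P(max(U, V) = 3) = 1/6.
Summing U·P(x,y) over outcomes with max(U, V) = 3 gives 2/5.
E[U | max(U, V) = 3] = (2/5) / (1/6) = 12/5.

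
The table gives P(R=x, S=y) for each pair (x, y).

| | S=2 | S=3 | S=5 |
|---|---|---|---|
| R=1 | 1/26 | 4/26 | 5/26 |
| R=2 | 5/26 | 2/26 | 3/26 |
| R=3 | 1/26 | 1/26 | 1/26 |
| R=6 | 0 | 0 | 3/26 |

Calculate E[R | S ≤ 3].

25/14

P(S ≤ 3) = 7/13.
Σ R·P over the event = 1·(1/26) + 1·(4/26) + 2·(5/26) + 2·(2/26) + 3·(1/26) + 3·(1/26) = 25/26.
E[R | S ≤ 3] = (25/26) / (7/13) = 25/14.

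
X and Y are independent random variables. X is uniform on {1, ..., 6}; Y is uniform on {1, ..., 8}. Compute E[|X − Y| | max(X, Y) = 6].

30/11

P(max(X, Y) = 6) = 11/48.
Summing |X−Y|·P(x,y) over outcomes with max(X, Y) = 6 gives 5/8.
E[|X − Y| | max(X, Y) = 6] = (5/8) / (11/48) = 30/11.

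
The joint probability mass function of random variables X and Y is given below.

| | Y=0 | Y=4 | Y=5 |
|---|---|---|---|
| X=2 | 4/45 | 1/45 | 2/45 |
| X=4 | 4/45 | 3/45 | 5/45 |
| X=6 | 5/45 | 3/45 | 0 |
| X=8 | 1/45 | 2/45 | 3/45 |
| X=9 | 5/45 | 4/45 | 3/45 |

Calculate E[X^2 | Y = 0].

P(Y = 0) = 19/45.
Σ X^2·P over the event = 4·(4/45) + 16·(4/45) + 36·(5/45) + 64·(1/45) + 81·(5/45) = 81/5.
E[X^2 | Y = 0] = (81/5) / (19/45) = 729/19.

729/19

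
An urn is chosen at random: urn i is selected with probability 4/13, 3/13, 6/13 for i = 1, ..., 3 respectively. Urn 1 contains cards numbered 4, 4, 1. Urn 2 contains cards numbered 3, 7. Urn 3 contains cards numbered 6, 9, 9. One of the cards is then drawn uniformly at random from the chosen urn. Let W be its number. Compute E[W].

75/13

E[W | urn 1] = (4+4+1)/3 = 3.
E[W | urn 2] = (3+7)/2 = 5.
E[W | urn 3] = (6+9+9)/3 = 8.
E[W] = (4/13)·(3) + (3/13)·(5) + (6/13)·(8) = 75/13.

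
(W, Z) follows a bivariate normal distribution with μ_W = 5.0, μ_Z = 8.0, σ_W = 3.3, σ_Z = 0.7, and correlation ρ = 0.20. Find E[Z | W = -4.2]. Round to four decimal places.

7.6097

The regression of Z on W has slope ρ·σ_Z/σ_W and passes through (μ_W, μ_Z).
E[Z | W=-4.2] = 8.0 + (0.20)·(0.7/3.3)·(-4.2 − (5.0)) = 8.0 + (0.042424)·(-9.2) = 7.6097.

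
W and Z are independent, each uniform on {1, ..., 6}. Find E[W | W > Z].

14/3

P(W > Z) = 5/12.
Summing W·P(x,y) over outcomes with W > Z gives 35/18.
E[W | W > Z] = (35/18) / (5/12) = 14/3.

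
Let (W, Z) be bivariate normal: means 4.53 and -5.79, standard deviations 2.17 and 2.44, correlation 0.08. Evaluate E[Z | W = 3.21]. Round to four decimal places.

-5.9087

E[Z | W=x] = μ_Z + ρ(σ_Z/σ_W)(x − μ_W) for jointly normal variables.
E[Z | W=3.21] = -5.79 + (0.08)·(2.44/2.17)·(3.21 − (4.53)) = -5.79 + (0.089954)·(-1.32) = -5.9087.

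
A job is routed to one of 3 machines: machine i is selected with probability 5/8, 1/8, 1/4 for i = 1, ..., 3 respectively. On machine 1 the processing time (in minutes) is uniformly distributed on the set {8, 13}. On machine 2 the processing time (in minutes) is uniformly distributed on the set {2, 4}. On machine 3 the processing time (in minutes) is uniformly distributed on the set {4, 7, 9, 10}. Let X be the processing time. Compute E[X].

E[X | machine 1] = (8+13)/2 = 21/2.
E[X | machine 2] = (2+4)/2 = 3.
E[X | machine 3] = (4+7+9+10)/4 = 15/2.
By the law of total expectation,
E[X] = (5/8)·(21/2) + (1/8)·(3) + (1/4)·(15/2) = 141/16.

141/16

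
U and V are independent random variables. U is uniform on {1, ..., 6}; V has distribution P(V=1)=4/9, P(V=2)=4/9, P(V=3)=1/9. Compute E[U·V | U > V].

P(U > V) = 13/18.
Summing UV·P(x,y) over outcomes with U > V gives 269/54.
E[U·V | U > V] = (269/54) / (13/18) = 269/39.

269/39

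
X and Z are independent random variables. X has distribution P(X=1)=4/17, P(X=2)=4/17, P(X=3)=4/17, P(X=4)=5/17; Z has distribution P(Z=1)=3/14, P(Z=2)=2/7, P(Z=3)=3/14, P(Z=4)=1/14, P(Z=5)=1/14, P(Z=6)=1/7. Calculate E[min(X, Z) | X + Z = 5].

75/47

P(X + Z = 5) = 47/238.
Summing min(X,Z)·P(x,y) over outcomes with X + Z = 5 gives 75/238.
E[min(X, Z) | X + Z = 5] = (75/238) / (47/238) = 75/47.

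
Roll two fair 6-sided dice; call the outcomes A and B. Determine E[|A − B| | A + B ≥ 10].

Outcomes with A + B ≥ 10: (4,6), (5,5), (5,6), (6,4), (6,5), (6,6), each with probability 1/36.
E[|A − B| | A + B ≥ 10] = (2 + 0 + 1 + 2 + 1 + 0) / 6 = 1.

1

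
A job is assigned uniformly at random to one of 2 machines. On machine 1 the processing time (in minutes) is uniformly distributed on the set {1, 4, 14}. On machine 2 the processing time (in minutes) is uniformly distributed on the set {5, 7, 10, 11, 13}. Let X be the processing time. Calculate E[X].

233/30

E[X | machine 1] = (1+4+14)/3 = 19/3.
E[X | machine 2] = (5+7+10+11+13)/5 = 46/5.
E[X] = (1/2)·(19/3) + (1/2)·(46/5) = 233/30.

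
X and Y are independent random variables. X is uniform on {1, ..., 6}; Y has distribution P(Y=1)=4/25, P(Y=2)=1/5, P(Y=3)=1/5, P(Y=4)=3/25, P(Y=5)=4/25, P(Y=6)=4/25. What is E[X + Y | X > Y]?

P(X > Y) = 13/30.
Summing (X+Y)·P(x,y) over outcomes with X > Y gives 451/150.
E[X + Y | X > Y] = (451/150) / (13/30) = 451/65.

451/65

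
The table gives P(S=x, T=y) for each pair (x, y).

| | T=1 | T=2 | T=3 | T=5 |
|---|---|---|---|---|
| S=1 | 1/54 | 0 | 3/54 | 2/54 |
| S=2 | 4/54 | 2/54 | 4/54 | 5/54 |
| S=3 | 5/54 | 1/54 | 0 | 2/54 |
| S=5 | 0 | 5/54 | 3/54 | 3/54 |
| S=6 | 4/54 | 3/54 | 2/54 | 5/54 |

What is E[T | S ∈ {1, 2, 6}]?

106/35

P(S ∈ {1, 2, 6}) = 35/54.
Summing T·P(S=x,T=y) over the conditioning event gives 53/27.
E[T | S ∈ {1, 2, 6}] = (53/27) / (35/54) = 106/35.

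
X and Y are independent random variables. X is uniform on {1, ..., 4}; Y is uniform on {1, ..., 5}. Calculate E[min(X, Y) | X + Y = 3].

1

P(X + Y = 3) = 1/10.
Summing min(X,Y)·P(x,y) over outcomes with X + Y = 3 gives 1/10.
E[min(X, Y) | X + Y = 3] = (1/10) / (1/10) = 1.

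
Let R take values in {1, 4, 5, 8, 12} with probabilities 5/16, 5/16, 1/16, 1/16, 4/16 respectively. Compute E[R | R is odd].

5/3

P(R is odd) = 3/8.
Σ over the event: 1·5/16 + 5·1/16 = 5/8.
E[R | R is odd] = (5/8) / (3/8) = 5/3.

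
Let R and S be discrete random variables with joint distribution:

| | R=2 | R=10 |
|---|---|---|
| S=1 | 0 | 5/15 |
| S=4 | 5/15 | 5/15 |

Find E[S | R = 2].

P(R = 2) = 1/3.
Σ S·P over the event = 4·(5/15) = 4/3.
E[S | R = 2] = (4/3) / (1/3) = 4.

4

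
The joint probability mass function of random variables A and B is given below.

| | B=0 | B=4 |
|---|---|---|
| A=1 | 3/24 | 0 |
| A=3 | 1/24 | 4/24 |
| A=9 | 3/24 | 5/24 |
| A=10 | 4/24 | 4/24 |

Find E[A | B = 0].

P(B = 0) = 11/24.
Summing A·P(A=x,B=y) over the conditioning event gives 73/24.
E[A | B = 0] = (73/24) / (11/24) = 73/11.

73/11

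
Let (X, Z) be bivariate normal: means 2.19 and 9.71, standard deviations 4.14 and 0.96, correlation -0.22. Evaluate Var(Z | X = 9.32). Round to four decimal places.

0.8770

The conditional variance in a bivariate normal is σ_Z²(1 − ρ²), independent of x.
Var(Z | X=9.32) = (0.96)²·(1 − (-0.22)²) = 0.9216·0.9516 = 0.8770.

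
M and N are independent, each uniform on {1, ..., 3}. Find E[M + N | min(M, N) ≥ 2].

5

P(min(M, N) ≥ 2) = 4/9.
Summing (M+N)·P(x,y) over outcomes with min(M, N) ≥ 2 gives 20/9.
E[M + N | min(M, N) ≥ 2] = (20/9) / (4/9) = 5.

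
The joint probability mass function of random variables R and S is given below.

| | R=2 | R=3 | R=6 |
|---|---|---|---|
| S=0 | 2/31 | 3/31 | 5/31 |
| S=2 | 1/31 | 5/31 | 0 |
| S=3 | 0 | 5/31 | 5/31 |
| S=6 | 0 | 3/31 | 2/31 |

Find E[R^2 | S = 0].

43/2

P(S = 0) = 10/31.
Summing R^2·P(R=x,S=y) over the conditioning event gives 215/31.
E[R^2 | S = 0] = (215/31) / (10/31) = 43/2.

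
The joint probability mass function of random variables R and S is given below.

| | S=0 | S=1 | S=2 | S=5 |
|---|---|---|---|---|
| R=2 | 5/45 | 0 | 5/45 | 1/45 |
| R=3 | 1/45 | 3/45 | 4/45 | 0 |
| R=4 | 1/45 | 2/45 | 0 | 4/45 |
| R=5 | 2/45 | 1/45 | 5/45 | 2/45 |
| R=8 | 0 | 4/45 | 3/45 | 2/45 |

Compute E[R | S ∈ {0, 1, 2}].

38/9

P(S ∈ {0, 1, 2}) = 4/5.
Summing R·P(R=x,S=y) over the conditioning event gives 152/45.
E[R | S ∈ {0, 1, 2}] = (152/45) / (4/5) = 38/9.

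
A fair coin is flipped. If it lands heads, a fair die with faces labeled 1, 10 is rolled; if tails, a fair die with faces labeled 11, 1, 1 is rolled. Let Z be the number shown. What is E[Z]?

E[Z | heads] = (1+10)/2 = 11/2.
E[Z | tails] = (11+1+1)/3 = 13/3.
By the law of total expectation,
E[Z] = (1/2)·(11/2) + (1/2)·(13/3) = 59/12.

59/12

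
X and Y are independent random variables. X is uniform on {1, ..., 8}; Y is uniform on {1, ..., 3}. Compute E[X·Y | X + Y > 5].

37/3

P(X + Y > 5) = 5/8.
Summing XY·P(x,y) over outcomes with X + Y > 5 gives 185/24.
E[X·Y | X + Y > 5] = (185/24) / (5/8) = 37/3.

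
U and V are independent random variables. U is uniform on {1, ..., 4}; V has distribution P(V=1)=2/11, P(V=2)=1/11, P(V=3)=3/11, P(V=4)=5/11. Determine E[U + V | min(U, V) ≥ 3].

P(min(U, V) ≥ 3) = 4/11.
Summing (U+V)·P(x,y) over outcomes with min(U, V) ≥ 3 gives 57/22.
E[U + V | min(U, V) ≥ 3] = (57/22) / (4/11) = 57/8.

57/8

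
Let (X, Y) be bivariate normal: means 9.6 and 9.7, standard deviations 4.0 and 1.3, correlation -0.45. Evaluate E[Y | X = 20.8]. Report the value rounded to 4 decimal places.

E[Y | X=x] = μ_Y + ρ(σ_Y/σ_X)(x − μ_X) for jointly normal variables.
E[Y | X=20.8] = 9.7 + (-0.45)·(1.3/4.0)·(20.8 − (9.6)) = 9.7 + (-0.14625)·(11.2) = 8.0620.

8.0620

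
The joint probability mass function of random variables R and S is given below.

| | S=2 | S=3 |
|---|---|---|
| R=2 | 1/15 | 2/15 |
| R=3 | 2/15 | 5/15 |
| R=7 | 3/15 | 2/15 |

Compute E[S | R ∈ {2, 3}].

P(R ∈ {2, 3}) = 2/3.
Σ S·P over the event = 2·(1/15) + 3·(2/15) + 2·(2/15) + 3·(5/15) = 9/5.
E[S | R ∈ {2, 3}] = (9/5) / (2/3) = 27/10.

27/10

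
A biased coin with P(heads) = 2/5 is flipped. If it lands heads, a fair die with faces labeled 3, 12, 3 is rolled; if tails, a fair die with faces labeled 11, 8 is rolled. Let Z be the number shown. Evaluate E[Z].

E[Z | heads] = (3+12+3)/3 = 6.
E[Z | tails] = (11+8)/2 = 19/2.
E[Z] = (2/5)·(6) + (3/5)·(19/2) = 81/10.

81/10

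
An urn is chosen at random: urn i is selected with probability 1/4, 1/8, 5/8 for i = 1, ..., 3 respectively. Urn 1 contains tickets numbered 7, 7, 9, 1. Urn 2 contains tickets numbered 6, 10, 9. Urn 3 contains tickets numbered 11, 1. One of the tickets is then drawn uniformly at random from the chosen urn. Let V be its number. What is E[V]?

151/24

E[V | urn 1] = (7+7+9+1)/4 = 6.
E[V | urn 2] = (6+10+9)/3 = 25/3.
E[V | urn 3] = (11+1)/2 = 6.
E[V] = (1/4)·(6) + (1/8)·(25/3) + (5/8)·(6) = 151/24.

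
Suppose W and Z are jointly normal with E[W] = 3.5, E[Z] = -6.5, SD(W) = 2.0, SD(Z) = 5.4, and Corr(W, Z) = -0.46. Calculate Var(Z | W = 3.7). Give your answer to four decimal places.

22.9897

The conditional variance in a bivariate normal is σ_Z²(1 − ρ²), independent of x.
Var(Z | W=3.7) = (5.4)²·(1 − (-0.46)²) = 29.16·0.7884 = 22.9897.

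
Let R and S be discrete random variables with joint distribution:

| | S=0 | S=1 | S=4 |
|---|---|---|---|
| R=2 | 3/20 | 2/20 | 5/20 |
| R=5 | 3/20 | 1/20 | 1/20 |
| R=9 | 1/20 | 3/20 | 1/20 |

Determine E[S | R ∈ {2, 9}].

P(R ∈ {2, 9}) = 3/4.
Summing S·P(R=x,S=y) over the conditioning event gives 29/20.
E[S | R ∈ {2, 9}] = (29/20) / (3/4) = 29/15.

29/15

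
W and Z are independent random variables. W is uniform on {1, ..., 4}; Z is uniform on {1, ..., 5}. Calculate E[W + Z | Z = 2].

9/2

Outcomes with Z = 2: (1,2), (2,2), (3,2), (4,2), each with probability 1/20.
E[W + Z | Z = 2] = (3 + 4 + 5 + 6) / 4 = 9/2.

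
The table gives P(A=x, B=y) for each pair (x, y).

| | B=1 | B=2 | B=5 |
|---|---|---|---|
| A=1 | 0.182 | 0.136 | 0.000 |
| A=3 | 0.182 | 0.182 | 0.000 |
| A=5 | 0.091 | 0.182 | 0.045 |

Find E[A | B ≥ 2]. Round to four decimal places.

3.3339

P(B ≥ 2) = 0.545.
Summing A·P(A=x,B=y) over the conditioning event gives 1.817.
E[A | B ≥ 2] = (1.817) / (0.545) = 3.3339.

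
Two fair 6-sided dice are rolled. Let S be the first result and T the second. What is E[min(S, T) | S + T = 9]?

7/2

P(S + T = 9) = 1/9.
Summing min(S,T)·P(x,y) over outcomes with S + T = 9 gives 7/18.
E[min(S, T) | S + T = 9] = (7/18) / (1/9) = 7/2.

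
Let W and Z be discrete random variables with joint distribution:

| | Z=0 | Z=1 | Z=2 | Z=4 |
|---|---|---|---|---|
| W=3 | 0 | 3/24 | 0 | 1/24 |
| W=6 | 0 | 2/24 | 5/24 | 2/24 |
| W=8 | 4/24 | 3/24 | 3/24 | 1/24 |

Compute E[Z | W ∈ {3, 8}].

P(W ∈ {3, 8}) = 5/8.
Σ Z·P over the event = 1·(3/24) + 4·(1/24) + 0·(4/24) + 1·(3/24) + 2·(3/24) + 4·(1/24) = 5/6.
E[Z | W ∈ {3, 8}] = (5/6) / (5/8) = 4/3.

4/3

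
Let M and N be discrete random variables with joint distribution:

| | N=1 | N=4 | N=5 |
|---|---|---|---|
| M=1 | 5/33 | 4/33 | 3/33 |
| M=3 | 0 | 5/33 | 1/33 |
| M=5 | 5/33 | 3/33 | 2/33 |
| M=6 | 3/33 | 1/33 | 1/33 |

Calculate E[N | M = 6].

P(M = 6) = 5/33.
Σ N·P over the event = 1·(3/33) + 4·(1/33) + 5·(1/33) = 4/11.
E[N | M = 6] = (4/11) / (5/33) = 12/5.

12/5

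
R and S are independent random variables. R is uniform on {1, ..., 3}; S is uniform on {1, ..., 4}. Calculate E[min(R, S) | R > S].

4/3

P(R > S) = 1/4.
Summing min(R,S)·P(x,y) over outcomes with R > S gives 1/3.
E[min(R, S) | R > S] = (1/3) / (1/4) = 4/3.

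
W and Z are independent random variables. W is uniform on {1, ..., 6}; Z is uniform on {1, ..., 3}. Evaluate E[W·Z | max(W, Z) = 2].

8/3

P(max(W, Z) = 2) = 1/6.
Summing WZ·P(x,y) over outcomes with max(W, Z) = 2 gives 4/9.
E[W·Z | max(W, Z) = 2] = (4/9) / (1/6) = 8/3.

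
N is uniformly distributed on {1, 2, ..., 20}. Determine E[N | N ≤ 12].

Given N ≤ 12, N is equally likely to be any of {1, 2, 3, 4, 5, 6, 7, 8, 9, 10, 11, 12}.
E[N | N ≤ 12] = (1 + 2 + 3 + 4 + 5 + 6 + 7 + 8 + 9 + 10 + 11 + 12) / 12 = 13/2.

13/2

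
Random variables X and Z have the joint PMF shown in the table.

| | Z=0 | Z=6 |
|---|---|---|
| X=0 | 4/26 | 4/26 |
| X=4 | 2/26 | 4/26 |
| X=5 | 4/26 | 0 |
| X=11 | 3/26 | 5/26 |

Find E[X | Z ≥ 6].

P(Z ≥ 6) = 1/2.
Σ X·P over the event = 0·(4/26) + 4·(4/26) + 11·(5/26) = 71/26.
E[X | Z ≥ 6] = (71/26) / (1/2) = 71/13.

71/13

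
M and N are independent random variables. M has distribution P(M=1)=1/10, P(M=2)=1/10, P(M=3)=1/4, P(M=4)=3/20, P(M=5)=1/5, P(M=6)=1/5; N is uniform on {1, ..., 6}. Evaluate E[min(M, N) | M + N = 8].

17/6

P(M + N = 8) = 3/20.
Summing min(M,N)·P(x,y) over outcomes with M + N = 8 gives 17/40.
E[min(M, N) | M + N = 8] = (17/40) / (3/20) = 17/6.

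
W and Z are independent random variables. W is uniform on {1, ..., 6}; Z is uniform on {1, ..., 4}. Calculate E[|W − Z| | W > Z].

17/7

P(W > Z) = 7/12.
Summing |W−Z|·P(x,y) over outcomes with W > Z gives 17/12.
E[|W − Z| | W > Z] = (17/12) / (7/12) = 17/7.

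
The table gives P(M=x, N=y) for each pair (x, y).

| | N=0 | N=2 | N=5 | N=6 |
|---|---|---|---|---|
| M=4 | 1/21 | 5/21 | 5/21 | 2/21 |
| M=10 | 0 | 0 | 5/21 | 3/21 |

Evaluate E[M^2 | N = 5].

P(N = 5) = 10/21.
Σ M^2·P over the event = 16·(5/21) + 100·(5/21) = 580/21.
E[M^2 | N = 5] = (580/21) / (10/21) = 58.

58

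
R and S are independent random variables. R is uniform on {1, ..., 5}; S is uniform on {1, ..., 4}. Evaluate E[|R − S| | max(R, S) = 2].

Outcomes with max(R, S) = 2: (1,2), (2,1), (2,2), each with probability 1/20.
E[|R − S| | max(R, S) = 2] = (1 + 1 + 0) / 3 = 2/3.

2/3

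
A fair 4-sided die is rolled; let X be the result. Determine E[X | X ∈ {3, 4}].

P(X ∈ {3, 4}) = 1/2.
Σ over the event: 3·1/4 + 4·1/4 = 7/4.
E[X | X ∈ {3, 4}] = (7/4) / (1/2) = 7/2.

7/2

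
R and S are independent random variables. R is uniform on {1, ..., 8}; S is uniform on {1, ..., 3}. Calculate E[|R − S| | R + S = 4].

4/3

Outcomes with R + S = 4: (1,3), (2,2), (3,1), each with probability 1/24.
E[|R − S| | R + S = 4] = (2 + 0 + 2) / 3 = 4/3.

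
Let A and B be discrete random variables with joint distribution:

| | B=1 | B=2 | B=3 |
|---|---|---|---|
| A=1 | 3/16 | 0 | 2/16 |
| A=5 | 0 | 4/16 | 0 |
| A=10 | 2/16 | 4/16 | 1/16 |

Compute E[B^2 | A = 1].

P(A = 1) = 5/16.
Σ B^2·P over the event = 1·(3/16) + 9·(2/16) = 21/16.
E[B^2 | A = 1] = (21/16) / (5/16) = 21/5.

21/5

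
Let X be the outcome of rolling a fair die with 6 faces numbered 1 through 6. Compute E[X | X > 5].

Given X > 5, X is equally likely to be any of {6}.
E[X | X > 5] = (6) / 1 = 6.

6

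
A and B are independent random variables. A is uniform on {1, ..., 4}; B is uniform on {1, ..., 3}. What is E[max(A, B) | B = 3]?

Outcomes with B = 3: (1,3), (2,3), (3,3), (4,3), each with probability 1/12.
E[max(A, B) | B = 3] = (3 + 3 + 3 + 4) / 4 = 13/4.

13/4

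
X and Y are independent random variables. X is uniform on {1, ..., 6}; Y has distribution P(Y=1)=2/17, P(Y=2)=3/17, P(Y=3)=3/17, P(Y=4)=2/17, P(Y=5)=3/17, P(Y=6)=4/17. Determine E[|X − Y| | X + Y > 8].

45/32

P(X + Y > 8) = 16/51.
Summing |X−Y|·P(x,y) over outcomes with X + Y > 8 gives 15/34.
E[|X − Y| | X + Y > 8] = (15/34) / (16/51) = 45/32.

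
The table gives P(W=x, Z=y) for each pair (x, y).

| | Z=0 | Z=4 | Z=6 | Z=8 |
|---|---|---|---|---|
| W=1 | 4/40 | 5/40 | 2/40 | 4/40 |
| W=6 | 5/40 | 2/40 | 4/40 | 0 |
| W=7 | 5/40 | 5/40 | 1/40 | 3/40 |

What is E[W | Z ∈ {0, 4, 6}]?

P(Z ∈ {0, 4, 6}) = 33/40.
Summing W·P(W=x,Z=y) over the conditioning event gives 77/20.
E[W | Z ∈ {0, 4, 6}] = (77/20) / (33/40) = 14/3.

14/3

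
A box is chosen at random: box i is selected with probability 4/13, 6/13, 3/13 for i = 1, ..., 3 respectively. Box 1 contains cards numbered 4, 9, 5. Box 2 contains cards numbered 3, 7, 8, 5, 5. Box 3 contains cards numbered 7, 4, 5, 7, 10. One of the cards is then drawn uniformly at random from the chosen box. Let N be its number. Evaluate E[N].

387/65

E[N | box 1] = (4+9+5)/3 = 6.
E[N | box 2] = (3+7+8+5+5)/5 = 28/5.
E[N | box 3] = (7+4+5+7+10)/5 = 33/5.
E[N] = (4/13)·(6) + (6/13)·(28/5) + (3/13)·(33/5) = 387/65.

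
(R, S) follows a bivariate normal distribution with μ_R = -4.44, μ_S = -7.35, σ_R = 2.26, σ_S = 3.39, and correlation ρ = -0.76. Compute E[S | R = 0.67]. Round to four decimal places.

E[S | R=x] = μ_S + ρ(σ_S/σ_R)(x − μ_R) for jointly normal variables.
E[S | R=0.67] = -7.35 + (-0.76)·(3.39/2.26)·(0.67 − (-4.44)) = -7.35 + (-1.14)·(5.11) = -13.1754.

-13.1754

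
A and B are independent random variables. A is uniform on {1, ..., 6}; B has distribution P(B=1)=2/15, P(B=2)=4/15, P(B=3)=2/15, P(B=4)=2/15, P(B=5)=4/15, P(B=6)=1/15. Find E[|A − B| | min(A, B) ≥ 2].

P(min(A, B) ≥ 2) = 13/18.
Summing |A−B|·P(x,y) over outcomes with min(A, B) ≥ 2 gives 52/45.
E[|A − B| | min(A, B) ≥ 2] = (52/45) / (13/18) = 8/5.

8/5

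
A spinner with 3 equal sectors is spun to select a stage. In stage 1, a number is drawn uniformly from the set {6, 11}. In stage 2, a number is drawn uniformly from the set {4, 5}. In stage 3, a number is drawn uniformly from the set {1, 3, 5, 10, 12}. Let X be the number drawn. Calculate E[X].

32/5

E[X | stage 1] = (6+11)/2 = 17/2.
E[X | stage 2] = (4+5)/2 = 9/2.
E[X | stage 3] = (1+3+5+10+12)/5 = 31/5.
By the law of total expectation,
E[X] = (1/3)·(17/2) + (1/3)·(9/2) + (1/3)·(31/5) = 32/5.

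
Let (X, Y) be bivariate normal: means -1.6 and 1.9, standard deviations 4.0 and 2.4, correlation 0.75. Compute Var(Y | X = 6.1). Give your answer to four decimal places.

2.5200

The conditional variance in a bivariate normal is σ_Y²(1 − ρ²), independent of x.
Var(Y | X=6.1) = (2.4)²·(1 − (0.75)²) = 5.76·0.4375 = 2.5200.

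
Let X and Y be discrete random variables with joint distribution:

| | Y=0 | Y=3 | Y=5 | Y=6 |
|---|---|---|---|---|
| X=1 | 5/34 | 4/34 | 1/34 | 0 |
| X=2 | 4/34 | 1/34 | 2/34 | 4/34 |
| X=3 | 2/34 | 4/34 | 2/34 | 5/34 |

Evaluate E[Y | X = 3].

4

P(X = 3) = 13/34.
Σ Y·P over the event = 0·(2/34) + 3·(4/34) + 5·(2/34) + 6·(5/34) = 26/17.
E[Y | X = 3] = (26/17) / (13/34) = 4.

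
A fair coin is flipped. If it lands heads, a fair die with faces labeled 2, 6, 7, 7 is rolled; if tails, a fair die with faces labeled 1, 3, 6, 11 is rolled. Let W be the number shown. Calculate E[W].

E[W | heads] = (2+6+7+7)/4 = 11/2.
E[W | tails] = (1+3+6+11)/4 = 21/4.
E[W] = (1/2)·(11/2) + (1/2)·(21/4) = 43/8.

43/8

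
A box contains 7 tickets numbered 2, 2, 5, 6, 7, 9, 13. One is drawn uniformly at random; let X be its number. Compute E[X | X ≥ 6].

P(X ≥ 6) = 4/7.
Σ over the event: 6·1/7 + 7·1/7 + 9·1/7 + 13·1/7 = 5.
E[X | X ≥ 6] = (5) / (4/7) = 35/4.

35/4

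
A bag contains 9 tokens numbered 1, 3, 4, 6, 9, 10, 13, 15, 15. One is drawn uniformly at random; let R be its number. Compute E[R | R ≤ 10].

11/2

P(R ≤ 10) = 2/3.
Σ over the event: 1·1/9 + 3·1/9 + 4·1/9 + 6·1/9 + 9·1/9 + 10·1/9 = 11/3.
E[R | R ≤ 10] = (11/3) / (2/3) = 11/2.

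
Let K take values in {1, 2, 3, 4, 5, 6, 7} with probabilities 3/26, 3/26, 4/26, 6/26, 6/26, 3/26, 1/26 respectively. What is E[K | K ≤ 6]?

93/25

P(K ≤ 6) = 25/26.
Σ over the event: 1·3/26 + 2·3/26 + 3·2/13 + 4·3/13 + 5·3/13 + 6·3/26 = 93/26.
E[K | K ≤ 6] = (93/26) / (25/26) = 93/25.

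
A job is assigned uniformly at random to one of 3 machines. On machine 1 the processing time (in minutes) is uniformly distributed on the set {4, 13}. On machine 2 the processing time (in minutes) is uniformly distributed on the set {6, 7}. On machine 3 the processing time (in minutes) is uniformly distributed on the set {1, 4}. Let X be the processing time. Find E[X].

35/6

E[X | machine 1] = (4+13)/2 = 17/2.
E[X | machine 2] = (6+7)/2 = 13/2.
E[X | machine 3] = (1+4)/2 = 5/2.
E[X] = (1/3)·(17/2) + (1/3)·(13/2) + (1/3)·(5/2) = 35/6.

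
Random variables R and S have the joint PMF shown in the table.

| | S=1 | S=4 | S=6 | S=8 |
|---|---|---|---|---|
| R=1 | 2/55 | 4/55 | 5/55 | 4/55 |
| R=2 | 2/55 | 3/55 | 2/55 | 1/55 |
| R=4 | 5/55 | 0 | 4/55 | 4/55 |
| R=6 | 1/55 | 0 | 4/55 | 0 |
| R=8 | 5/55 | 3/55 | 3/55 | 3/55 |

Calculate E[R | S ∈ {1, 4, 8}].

P(S ∈ {1, 4, 8}) = 37/55.
Summing R·P(R=x,S=y) over the conditioning event gives 152/55.
E[R | S ∈ {1, 4, 8}] = (152/55) / (37/55) = 152/37.

152/37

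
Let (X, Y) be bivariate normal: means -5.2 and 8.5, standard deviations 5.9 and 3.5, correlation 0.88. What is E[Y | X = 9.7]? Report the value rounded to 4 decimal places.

For a bivariate normal, E[Y | X=x] = μ_Y + ρ·(σ_Y/σ_X)·(x − μ_X).
E[Y | X=9.7] = 8.5 + (0.88)·(3.5/5.9)·(9.7 − (-5.2)) = 8.5 + (0.522034)·(14.9) = 16.2783.

16.2783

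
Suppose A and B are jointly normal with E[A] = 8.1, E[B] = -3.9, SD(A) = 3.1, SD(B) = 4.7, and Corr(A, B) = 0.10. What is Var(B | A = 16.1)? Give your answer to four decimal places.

For a bivariate normal, Var(B | A=x) = σ_B²(1 − ρ²).
Var(B | A=16.1) = (4.7)²·(1 − (0.10)²) = 22.09·0.99 = 21.8691.

21.8691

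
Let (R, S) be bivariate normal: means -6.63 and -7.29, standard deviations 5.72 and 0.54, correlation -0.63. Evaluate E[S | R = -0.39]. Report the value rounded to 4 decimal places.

-7.6611

For a bivariate normal, E[S | R=x] = μ_S + ρ·(σ_S/σ_R)·(x − μ_R).
E[S | R=-0.39] = -7.29 + (-0.63)·(0.54/5.72)·(-0.39 − (-6.63)) = -7.29 + (-0.059476)·(6.24) = -7.6611.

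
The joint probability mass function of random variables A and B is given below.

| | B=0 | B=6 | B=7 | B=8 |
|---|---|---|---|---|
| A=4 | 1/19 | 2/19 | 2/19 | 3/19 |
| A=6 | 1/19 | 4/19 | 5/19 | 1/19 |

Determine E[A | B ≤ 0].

5

P(B ≤ 0) = 2/19.
Σ A·P over the event = 4·(1/19) + 6·(1/19) = 10/19.
E[A | B ≤ 0] = (10/19) / (2/19) = 5.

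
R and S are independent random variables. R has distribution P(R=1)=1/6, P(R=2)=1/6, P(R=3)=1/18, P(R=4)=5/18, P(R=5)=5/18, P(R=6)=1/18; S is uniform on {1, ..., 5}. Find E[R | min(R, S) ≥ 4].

51/11

P(min(R, S) ≥ 4) = 11/45.
Summing R·P(x,y) over outcomes with min(R, S) ≥ 4 gives 17/15.
E[R | min(R, S) ≥ 4] = (17/15) / (11/45) = 51/11.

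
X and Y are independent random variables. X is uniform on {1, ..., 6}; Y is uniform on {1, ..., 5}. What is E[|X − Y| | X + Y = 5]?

Outcomes with X + Y = 5: (1,4), (2,3), (3,2), (4,1), each with probability 1/30.
E[|X − Y| | X + Y = 5] = (3 + 1 + 1 + 3) / 4 = 2.

2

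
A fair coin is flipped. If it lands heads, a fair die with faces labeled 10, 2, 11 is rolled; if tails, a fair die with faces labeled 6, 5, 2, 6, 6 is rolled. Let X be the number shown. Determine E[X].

19/3

E[X | heads] = (10+2+11)/3 = 23/3.
E[X | tails] = (6+5+2+6+6)/5 = 5.
By the law of total expectation,
E[X] = (1/2)·(23/3) + (1/2)·(5) = 19/3.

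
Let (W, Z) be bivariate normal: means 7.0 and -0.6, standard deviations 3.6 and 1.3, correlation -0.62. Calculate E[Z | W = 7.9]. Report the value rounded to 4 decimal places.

-0.8015

The regression of Z on W has slope ρ·σ_Z/σ_W and passes through (μ_W, μ_Z).
E[Z | W=7.9] = -0.6 + (-0.62)·(1.3/3.6)·(7.9 − (7.0)) = -0.6 + (-0.22389)·(0.9) = -0.8015.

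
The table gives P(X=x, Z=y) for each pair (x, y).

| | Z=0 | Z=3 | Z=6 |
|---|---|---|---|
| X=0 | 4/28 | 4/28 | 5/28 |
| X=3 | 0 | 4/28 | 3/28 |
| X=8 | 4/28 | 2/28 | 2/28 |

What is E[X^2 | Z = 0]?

P(Z = 0) = 2/7.
Summing X^2·P(X=x,Z=y) over the conditioning event gives 64/7.
E[X^2 | Z = 0] = (64/7) / (2/7) = 32.

32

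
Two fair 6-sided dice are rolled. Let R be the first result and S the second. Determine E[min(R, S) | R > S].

7/3

P(R > S) = 5/12.
Summing min(R,S)·P(x,y) over outcomes with R > S gives 35/36.
E[min(R, S) | R > S] = (35/36) / (5/12) = 7/3.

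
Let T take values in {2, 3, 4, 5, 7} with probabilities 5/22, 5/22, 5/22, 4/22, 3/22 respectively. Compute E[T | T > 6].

7

P(T > 6) = 3/22.
Σ over the event: 7·3/22 = 21/22.
E[T | T > 6] = (21/22) / (3/22) = 7.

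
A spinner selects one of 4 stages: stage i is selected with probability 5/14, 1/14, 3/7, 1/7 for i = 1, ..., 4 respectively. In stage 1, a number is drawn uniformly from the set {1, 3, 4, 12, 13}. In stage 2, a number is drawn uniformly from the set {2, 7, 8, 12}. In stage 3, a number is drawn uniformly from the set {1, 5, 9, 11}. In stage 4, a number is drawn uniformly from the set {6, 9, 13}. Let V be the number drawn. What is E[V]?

1175/168

E[V | stage 1] = (1+3+4+12+13)/5 = 33/5.
E[V | stage 2] = (2+7+8+12)/4 = 29/4.
E[V | stage 3] = (1+5+9+11)/4 = 13/2.
E[V | stage 4] = (6+9+13)/3 = 28/3.
By the law of total expectation,
E[V] = (5/14)·(33/5) + (1/14)·(29/4) + (3/7)·(13/2) + (1/7)·(28/3) = 1175/168.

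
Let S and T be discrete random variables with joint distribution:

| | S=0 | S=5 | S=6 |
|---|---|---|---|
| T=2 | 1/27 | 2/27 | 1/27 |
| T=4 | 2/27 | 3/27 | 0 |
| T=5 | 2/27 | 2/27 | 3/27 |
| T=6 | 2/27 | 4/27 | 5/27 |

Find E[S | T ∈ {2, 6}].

22/5

P(T ∈ {2, 6}) = 5/9.
Summing S·P(S=x,T=y) over the conditioning event gives 22/9.
E[S | T ∈ {2, 6}] = (22/9) / (5/9) = 22/5.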